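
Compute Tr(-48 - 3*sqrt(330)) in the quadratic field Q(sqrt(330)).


Tr(a + b*sqrt(d)) = (a + b*sqrt(d)) + (a - b*sqrt(d)) = 2a
= 2 * (-48)
= -96

-96


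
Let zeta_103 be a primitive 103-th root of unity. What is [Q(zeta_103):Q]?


The degree equals Euler's totient phi(103).
103 = 103
phi(103) = 102

102


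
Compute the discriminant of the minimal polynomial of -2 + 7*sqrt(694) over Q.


The element -2 + 7*sqrt(694) has minimal polynomial:
x^2 + 4*x - 34002
Discriminant = (4)^2 - 4*(-34002)
= 16 + 136008
= 136024

136024


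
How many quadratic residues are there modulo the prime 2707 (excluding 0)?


For prime p, the number of non-zero quadratic residues is (p-1)/2.
= (2707-1)/2
= 1353

1353


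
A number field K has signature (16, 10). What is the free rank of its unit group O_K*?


By Dirichlet's unit theorem:
rank = r1 + r2 - 1
= 16 + 10 - 1
= 25

25


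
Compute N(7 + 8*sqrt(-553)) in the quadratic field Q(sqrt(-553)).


N(a + b*sqrt(d)) = a^2 - d*b^2
= (7)^2 - (-553)*(8)^2
= 49 + 35392
= 35441

35441


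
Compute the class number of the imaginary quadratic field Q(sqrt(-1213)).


K = Q(sqrt(-1213)). d mod 4 = 3, so D = disc(K) = 4d = -4852
h(K) equals the number of primitive reduced positive-definite forms (a, b, c) = a*x^2 + b*x*y + c*y^2 with b^2 - 4ac = D,
where reduced means |b| <= a <= c, with b >= 0 whenever |b| = a or a = c, and primitive means gcd(a, b, c) = 1.
Reduced forces 3a^2 <= |D| = 4852, so 1 <= a <= 40; b must have the parity of D, and c = (b^2 - D)/(4a) must be an integer >= a.
Enumerate a = 1..40, b in [-a, a]:
  a=1: (1, 0, 1213)  [1]
  a=2: (2, 2, 607)  [1]
  a=3..12: none
  a=13: (13, -6, 94), (13, 6, 94)  [2]
  a=14..22: none
  a=23: (23, -22, 58), (23, 22, 58)  [2]
  a=24..25: none
  a=26: (26, -6, 47), (26, 6, 47)  [2]
  a=27..28: none
  a=29: (29, -22, 46), (29, 22, 46)  [2]
  a=30..40: none
Total reduced forms: 1 + 1 + 2 + 2 + 2 + 2 = 10
h = 10

10


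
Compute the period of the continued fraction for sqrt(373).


Run the CF algorithm for sqrt(373).
a_0 = floor(sqrt(373)) = 19; set m_0=0, q_0=1.
Recurrence: m' = q*a - m,  q' = (d - m'^2)/q,  a' = floor((a_0 + m')/q').
  step 1: m=19, q=12, a=3
  step 2: m=17, q=7, a=5
  step 3: m=18, q=7, a=5
  step 4: m=17, q=12, a=3
  step 5: m=19, q=1, a=38
a_5 = 2*a_0 = 38, so the period closes here.
sqrt(373) = [19; 3, 5, 5, 3, 38]
Period length = 5

5


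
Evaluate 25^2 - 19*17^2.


x^2 - d*y^2
= 25^2 - 19*17^2
= 625 - 5491
= -4866

-4866


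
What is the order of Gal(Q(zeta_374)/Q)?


|Gal(Q(zeta_374)/Q)| = phi(374)
= 160

160


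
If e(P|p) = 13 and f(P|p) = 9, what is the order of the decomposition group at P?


|D_P| = e * f
= 13 * 9
= 117

117


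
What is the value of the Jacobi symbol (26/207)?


Compute (26/207) via quadratic reciprocity:
  pull out 2: (2/207) = +1  (since 207 mod 8 = 7)
  reciprocity: (13/207) -> +(207/13)
  reduce: (12/13)
  pull out 2: (2/13) = -1  (since 13 mod 8 = 5)
  pull out 2: (2/13) = -1  (since 13 mod 8 = 5)
  reciprocity: (3/13) -> +(13/3)
  reduce: (1/3)
  (1/3) = 1
Product of signs = 1

1


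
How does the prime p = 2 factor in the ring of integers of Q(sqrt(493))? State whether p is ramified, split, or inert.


K = Q(sqrt(493)). Since d mod 4 = 1, disc(K) = 493.
Check p | disc: 493 mod 2 = 1.
p=2 does not divide disc (d is 1 mod 4). 2 splits iff d = 1 mod 8.
d mod 8 = 5, so (d/2) = -1.
(d/p) = -1, so p is inert: (p) stays prime with e=1, f=2, g=1.
Therefore p is inert.

inert


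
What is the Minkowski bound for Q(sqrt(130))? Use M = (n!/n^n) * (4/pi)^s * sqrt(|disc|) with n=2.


d = 130, d mod 4 = 2, so disc(K) = 4d = 520; |disc(K)| = 520
Real quadratic field, so n = 2, s = r2 = 0, r1 = 2
M = (n!/n^n) * (4/pi)^s * sqrt(|disc(K)|) = (2!/2^2) * (4/pi)^0 * sqrt(520)
= 0.5 * 1.000000 * 22.803509
= 11.4018

11.4018


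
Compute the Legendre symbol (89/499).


p = 499 is prime, so compute (89/499) with the reciprocity algorithm (Jacobi-symbol steps: pull out 2s via (2/n), flip via reciprocity, reduce):
  reciprocity: (89/499) -> +(499/89)
  reduce: (54/89)
  pull out 2: (2/89) = +1  (since 89 mod 8 = 1)
  reciprocity: (27/89) -> +(89/27)
  reduce: (8/27)
  pull out 2: (2/27) = -1  (since 27 mod 8 = 3)
  pull out 2: (2/27) = -1  (since 27 mod 8 = 3)
  pull out 2: (2/27) = -1  (since 27 mod 8 = 3)
  (1/27) = 1
Product of signs = -1
(89/499) = -1

-1


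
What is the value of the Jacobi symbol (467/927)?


Compute (467/927) via quadratic reciprocity:
  reciprocity: (467/927) -> -(927/467)
  reduce: (460/467)
  pull out 2: (2/467) = -1  (since 467 mod 8 = 3)
  pull out 2: (2/467) = -1  (since 467 mod 8 = 3)
  reciprocity: (115/467) -> -(467/115)
  reduce: (7/115)
  reciprocity: (7/115) -> -(115/7)
  reduce: (3/7)
  reciprocity: (3/7) -> -(7/3)
  reduce: (1/3)
  (1/3) = 1
Product of signs = 1

1


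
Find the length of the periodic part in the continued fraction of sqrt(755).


Run the CF algorithm for sqrt(755).
a_0 = floor(sqrt(755)) = 27; set m_0=0, q_0=1.
Recurrence: m' = q*a - m,  q' = (d - m'^2)/q,  a' = floor((a_0 + m')/q').
  step 1: m=27, q=26, a=2
  step 2: m=25, q=5, a=10
  step 3: m=25, q=26, a=2
  step 4: m=27, q=1, a=54
a_4 = 2*a_0 = 54, so the period closes here.
sqrt(755) = [27; 2, 10, 2, 54]
Period length = 4

4


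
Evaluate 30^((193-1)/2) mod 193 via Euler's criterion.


p = 193 is prime and the exponent is (p-1)/2 = 96, so by Euler's criterion 30^96 = (30/193) = +1 or -1 mod 193.
Compute by square-and-multiply:
  96 = 64 + 32 (binary 1100000)
  Repeated squaring mod 193: 30^1 = 30, 30^2 = 128, 30^4 = 172, 30^8 = 55, 30^16 = 130, 30^32 = 109, 30^64 = 108
  30^96 = 30^64 * 30^32 = 108 * 109 mod 193
    108 * 109 = 11772 = 192 mod 193
  30^96 = 192 mod 193
Result 192 = p - 1 = -1 mod 193: 30 is a quadratic non-residue mod 193. As a residue in [0, p-1] the value is 192.
30^96 mod 193 = 192

192


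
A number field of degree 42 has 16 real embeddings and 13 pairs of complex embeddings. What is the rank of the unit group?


By Dirichlet's unit theorem:
rank = r1 + r2 - 1
= 16 + 13 - 1
= 28

28


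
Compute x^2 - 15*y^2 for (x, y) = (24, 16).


x^2 - d*y^2
= 24^2 - 15*16^2
= 576 - 3840
= -3264

-3264


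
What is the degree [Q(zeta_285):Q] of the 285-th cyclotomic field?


The degree equals Euler's totient phi(285).
285 = 3 * 5 * 19
phi(285) = 144

144


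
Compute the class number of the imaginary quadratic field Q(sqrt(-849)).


K = Q(sqrt(-849)). d mod 4 = 3, so D = disc(K) = 4d = -3396
h(K) equals the number of primitive reduced positive-definite forms (a, b, c) = a*x^2 + b*x*y + c*y^2 with b^2 - 4ac = D,
where reduced means |b| <= a <= c, with b >= 0 whenever |b| = a or a = c, and primitive means gcd(a, b, c) = 1.
Reduced forces 3a^2 <= |D| = 3396, so 1 <= a <= 33; b must have the parity of D, and c = (b^2 - D)/(4a) must be an integer >= a.
Enumerate a = 1..33, b in [-a, a]:
  a=1: (1, 0, 849)  [1]
  a=2: (2, 2, 425)  [1]
  a=3: (3, 0, 283)  [1]
  a=4: none
  a=5: (5, -2, 170), (5, 2, 170)  [2]
  a=6: (6, 6, 143)  [1]
  a=7..9: none
  a=10: (10, -2, 85), (10, 2, 85)  [2]
  a=11: (11, -6, 78), (11, 6, 78)  [2]
  a=12: none
  a=13: (13, -6, 66), (13, 6, 66)  [2]
  a=14: none
  a=15: (15, -12, 59), (15, 12, 59)  [2]
  a=16: none
  a=17: (17, -2, 50), (17, 2, 50)  [2]
  a=18: none
  a=19: (19, -10, 46), (19, 10, 46)  [2]
  a=20..21: none
  a=22: (22, -6, 39), (22, 6, 39)  [2]
  a=23: (23, -10, 38), (23, 10, 38)  [2]
  a=24: none
  a=25: (25, -2, 34), (25, 2, 34)  [2]
  a=26: (26, -6, 33), (26, 6, 33)  [2]
  a=27..29: none
  a=30: (30, -18, 31), (30, 18, 31)  [2]
  a=31..33: none
Total reduced forms: 1 + 1 + 1 + 2 + 1 + 2 + 2 + 2 + 2 + 2 + 2 + 2 + 2 + 2 + 2 + 2 = 28
h = 28

28


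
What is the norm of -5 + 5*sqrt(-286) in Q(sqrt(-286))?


N(a + b*sqrt(d)) = a^2 - d*b^2
= (-5)^2 - (-286)*(5)^2
= 25 + 7150
= 7175

7175


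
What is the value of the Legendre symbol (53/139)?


p = 139 is prime, so compute (53/139) with the reciprocity algorithm (Jacobi-symbol steps: pull out 2s via (2/n), flip via reciprocity, reduce):
  reciprocity: (53/139) -> +(139/53)
  reduce: (33/53)
  reciprocity: (33/53) -> +(53/33)
  reduce: (20/33)
  pull out 2: (2/33) = +1  (since 33 mod 8 = 1)
  pull out 2: (2/33) = +1  (since 33 mod 8 = 1)
  reciprocity: (5/33) -> +(33/5)
  reduce: (3/5)
  reciprocity: (3/5) -> +(5/3)
  reduce: (2/3)
  pull out 2: (2/3) = -1  (since 3 mod 8 = 3)
  (1/3) = 1
Product of signs = -1
(53/139) = -1

-1


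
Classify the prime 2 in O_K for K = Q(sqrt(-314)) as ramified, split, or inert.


K = Q(sqrt(-314)). Since d mod 4 = 2, disc(K) = -1256.
Check p | disc: -1256 mod 2 = 0.
p divides disc, so p ramifies: (p) = P^2 with e=2, f=1, g=1.
Therefore p is ramified.

ramified


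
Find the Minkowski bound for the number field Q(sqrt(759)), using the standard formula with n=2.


d = 759, d mod 4 = 3, so disc(K) = 4d = 3036; |disc(K)| = 3036
Real quadratic field, so n = 2, s = r2 = 0, r1 = 2
M = (n!/n^n) * (4/pi)^s * sqrt(|disc(K)|) = (2!/2^2) * (4/pi)^0 * sqrt(3036)
= 0.5 * 1.000000 * 55.099909
= 27.5500

27.5500


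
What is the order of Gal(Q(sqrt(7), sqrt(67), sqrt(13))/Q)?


The 3 square roots of distinct primes are multiplicatively independent over Q,
so [K:Q] = 2^3 and Gal(K/Q) is isomorphic to (Z/2Z)^3.
|Gal| = 2^3 = 8

8


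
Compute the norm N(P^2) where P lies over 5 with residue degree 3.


N(P^a) = p^(a*f)
= 5^(2*3)
= 5^6
= 15625

15625


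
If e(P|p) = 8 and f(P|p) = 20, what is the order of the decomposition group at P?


|D_P| = e * f
= 8 * 20
= 160

160


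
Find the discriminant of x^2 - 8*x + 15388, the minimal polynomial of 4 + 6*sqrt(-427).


The element 4 + 6*sqrt(-427) has minimal polynomial:
x^2 - 8*x + 15388
Discriminant = (-8)^2 - 4*(15388)
= 64 - 61552
= -61488

-61488


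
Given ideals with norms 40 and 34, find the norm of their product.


N(IJ) = N(I) * N(J)
= 40 * 34
= 1360

1360


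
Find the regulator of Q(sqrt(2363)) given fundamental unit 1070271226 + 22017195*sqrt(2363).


epsilon = 1070271226 + 22017195*sqrt(2363)
= 2.1405e+09
R = ln(2.1405e+09)
= 21.4843

21.4843


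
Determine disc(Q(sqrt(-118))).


For K = Q(sqrt(d)) with d squarefree: disc(K) = d if d = 1 mod 4, and disc(K) = 4d if d = 2 or 3 mod 4.
Here d = -118, and d mod 4 = 2.
d = 2 mod 4, not 1 (O_K = Z[sqrt(d)]), so disc(K) = 4d = 4 * (-118) = -472

-472


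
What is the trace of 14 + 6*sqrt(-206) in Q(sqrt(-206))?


Tr(a + b*sqrt(d)) = (a + b*sqrt(d)) + (a - b*sqrt(d)) = 2a
= 2 * (14)
= 28

28


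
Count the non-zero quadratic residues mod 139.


For prime p, the number of non-zero quadratic residues is (p-1)/2.
= (139-1)/2
= 69

69


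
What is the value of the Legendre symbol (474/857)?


p = 857 is prime, so compute (474/857) with the reciprocity algorithm (Jacobi-symbol steps: pull out 2s via (2/n), flip via reciprocity, reduce):
  pull out 2: (2/857) = +1  (since 857 mod 8 = 1)
  reciprocity: (237/857) -> +(857/237)
  reduce: (146/237)
  pull out 2: (2/237) = -1  (since 237 mod 8 = 5)
  reciprocity: (73/237) -> +(237/73)
  reduce: (18/73)
  pull out 2: (2/73) = +1  (since 73 mod 8 = 1)
  reciprocity: (9/73) -> +(73/9)
  reduce: (1/9)
  (1/9) = 1
Product of signs = -1
(474/857) = -1

-1


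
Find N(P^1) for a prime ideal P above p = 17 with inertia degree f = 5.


N(P^a) = p^(a*f)
= 17^(1*5)
= 17^5
= 1419857

1419857


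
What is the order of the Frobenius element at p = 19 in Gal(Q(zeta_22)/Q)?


The Frobenius at p in Gal(Q(zeta_n)/Q) = (Z/nZ)* is the class of p, so its order is ord_22(19), the smallest k >= 1 with 19^k = 1 mod 22.
n = 22 = 2 * 11, phi(22) = 10; the order divides phi(n).
Divisors of 10: 1, 2, 5, 10
Repeated squaring mod 22: 19^1 = 19, 19^2 = 9, 19^4 = 15, 19^8 = 5
Test divisors in increasing order:
  k=1: 19^1 = 19 mod 22
  k=2: 19^2 = 9 mod 22
  k=5: 19^5 = 15 * 19 = 21 mod 22
  k=10: 19^10 = 5 * 9 = 1 mod 22  <- first divisor giving 1
Order = 10

10


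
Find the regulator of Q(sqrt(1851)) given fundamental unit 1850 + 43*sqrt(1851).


epsilon = 1850 + 43*sqrt(1851)
= 3699.9997
R = ln(3699.9997)
= 8.2161

8.2161


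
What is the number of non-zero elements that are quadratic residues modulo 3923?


For prime p, the number of non-zero quadratic residues is (p-1)/2.
= (3923-1)/2
= 1961

1961


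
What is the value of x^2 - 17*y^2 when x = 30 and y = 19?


x^2 - d*y^2
= 30^2 - 17*19^2
= 900 - 6137
= -5237

-5237


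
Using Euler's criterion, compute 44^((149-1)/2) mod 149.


p = 149 is prime and the exponent is (p-1)/2 = 74, so by Euler's criterion 44^74 = (44/149) = +1 or -1 mod 149.
Compute by square-and-multiply:
  74 = 64 + 8 + 2 (binary 1001010)
  Repeated squaring mod 149: 44^1 = 44, 44^2 = 148, 44^4 = 1, 44^8 = 1, 44^16 = 1, 44^32 = 1, 44^64 = 1
  44^74 = 44^64 * 44^8 * 44^2 = 1 * 1 * 148 mod 149
    1 * 1 = 1 = 1 mod 149
    1 * 148 = 148 = 148 mod 149
  44^74 = 148 mod 149
Result 148 = p - 1 = -1 mod 149: 44 is a quadratic non-residue mod 149. As a residue in [0, p-1] the value is 148.
44^74 mod 149 = 148

148


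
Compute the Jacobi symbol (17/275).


Compute (17/275) via quadratic reciprocity:
  reciprocity: (17/275) -> +(275/17)
  reduce: (3/17)
  reciprocity: (3/17) -> +(17/3)
  reduce: (2/3)
  pull out 2: (2/3) = -1  (since 3 mod 8 = 3)
  (1/3) = 1
Product of signs = -1

-1


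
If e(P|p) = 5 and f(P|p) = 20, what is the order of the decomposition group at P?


|D_P| = e * f
= 5 * 20
= 100

100


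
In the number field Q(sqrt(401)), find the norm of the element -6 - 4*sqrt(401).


N(a + b*sqrt(d)) = a^2 - d*b^2
= (-6)^2 - (401)*(-4)^2
= 36 - 6416
= -6380

-6380


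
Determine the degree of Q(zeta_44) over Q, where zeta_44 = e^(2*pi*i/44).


The degree equals Euler's totient phi(44).
44 = 2^2 * 11
phi(44) = 20

20


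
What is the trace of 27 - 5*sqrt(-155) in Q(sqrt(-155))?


Tr(a + b*sqrt(d)) = (a + b*sqrt(d)) + (a - b*sqrt(d)) = 2a
= 2 * (27)
= 54

54


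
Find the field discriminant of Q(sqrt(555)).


For K = Q(sqrt(d)) with d squarefree: disc(K) = d if d = 1 mod 4, and disc(K) = 4d if d = 2 or 3 mod 4.
Here d = 555, and d mod 4 = 3.
d = 3 mod 4, not 1 (O_K = Z[sqrt(d)]), so disc(K) = 4d = 4 * (555) = 2220

2220


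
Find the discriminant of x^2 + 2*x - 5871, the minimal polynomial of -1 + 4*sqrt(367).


The element -1 + 4*sqrt(367) has minimal polynomial:
x^2 + 2*x - 5871
Discriminant = (2)^2 - 4*(-5871)
= 4 + 23484
= 23488

23488


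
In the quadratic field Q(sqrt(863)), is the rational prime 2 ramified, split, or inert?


K = Q(sqrt(863)). Since d mod 4 = 3, disc(K) = 3452.
Check p | disc: 3452 mod 2 = 0.
p divides disc, so p ramifies: (p) = P^2 with e=2, f=1, g=1.
Therefore p is ramified.

ramified


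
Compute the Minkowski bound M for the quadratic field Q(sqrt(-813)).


d = -813, d mod 4 = 3, so disc(K) = 4d = -3252; |disc(K)| = 3252
Imaginary quadratic field, so n = 2, s = r2 = 1, r1 = 0
M = (n!/n^n) * (4/pi)^s * sqrt(|disc(K)|) = (2!/2^2) * (4/pi)^1 * sqrt(3252)
= 0.5 * 1.273240 * 57.026310
= 36.3041

36.3041


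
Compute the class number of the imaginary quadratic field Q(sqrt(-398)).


K = Q(sqrt(-398)). d mod 4 = 2, so D = disc(K) = 4d = -1592
h(K) equals the number of primitive reduced positive-definite forms (a, b, c) = a*x^2 + b*x*y + c*y^2 with b^2 - 4ac = D,
where reduced means |b| <= a <= c, with b >= 0 whenever |b| = a or a = c, and primitive means gcd(a, b, c) = 1.
Reduced forces 3a^2 <= |D| = 1592, so 1 <= a <= 23; b must have the parity of D, and c = (b^2 - D)/(4a) must be an integer >= a.
Enumerate a = 1..23, b in [-a, a]:
  a=1: (1, 0, 398)  [1]
  a=2: (2, 0, 199)  [1]
  a=3: (3, -2, 133), (3, 2, 133)  [2]
  a=4..5: none
  a=6: (6, -4, 67), (6, 4, 67)  [2]
  a=7: (7, -2, 57), (7, 2, 57)  [2]
  a=8: none
  a=9: (9, -8, 46), (9, 8, 46)  [2]
  a=10: none
  a=11: (11, -6, 37), (11, 6, 37)  [2]
  a=12..13: none
  a=14: (14, -12, 31), (14, 12, 31)  [2]
  a=15..17: none
  a=18: (18, -8, 23), (18, 8, 23)  [2]
  a=19: (19, -2, 21), (19, 2, 21)  [2]
  a=20: none
  a=21: (21, -16, 22), (21, 16, 22)  [2]
  a=22..23: none
Total reduced forms: 1 + 1 + 2 + 2 + 2 + 2 + 2 + 2 + 2 + 2 + 2 = 20
h = 20

20


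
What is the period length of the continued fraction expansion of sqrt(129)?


Run the CF algorithm for sqrt(129).
a_0 = floor(sqrt(129)) = 11; set m_0=0, q_0=1.
Recurrence: m' = q*a - m,  q' = (d - m'^2)/q,  a' = floor((a_0 + m')/q').
  step 1: m=11, q=8, a=2
  step 2: m=5, q=13, a=1
  step 3: m=8, q=5, a=3
  step 4: m=7, q=16, a=1
  step 5: m=9, q=3, a=6
  step 6: m=9, q=16, a=1
  step 7: m=7, q=5, a=3
  step 8: m=8, q=13, a=1
  step 9: m=5, q=8, a=2
  step 10: m=11, q=1, a=22
a_10 = 2*a_0 = 22, so the period closes here.
sqrt(129) = [11; 2, 1, 3, 1, 6, 1, 3, 1, 2, 22]
Period length = 10

10


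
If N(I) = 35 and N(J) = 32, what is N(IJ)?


N(IJ) = N(I) * N(J)
= 35 * 32
= 1120

1120


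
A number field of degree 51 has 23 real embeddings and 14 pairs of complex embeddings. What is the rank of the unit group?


By Dirichlet's unit theorem:
rank = r1 + r2 - 1
= 23 + 14 - 1
= 36

36


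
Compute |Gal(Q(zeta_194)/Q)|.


|Gal(Q(zeta_194)/Q)| = phi(194)
= 96

96


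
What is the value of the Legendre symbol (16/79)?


p = 79 is prime, so compute (16/79) with the reciprocity algorithm (Jacobi-symbol steps: pull out 2s via (2/n), flip via reciprocity, reduce):
  pull out 2: (2/79) = +1  (since 79 mod 8 = 7)
  pull out 2: (2/79) = +1  (since 79 mod 8 = 7)
  pull out 2: (2/79) = +1  (since 79 mod 8 = 7)
  pull out 2: (2/79) = +1  (since 79 mod 8 = 7)
  (1/79) = 1
Product of signs = 1
(16/79) = 1

1


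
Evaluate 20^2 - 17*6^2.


x^2 - d*y^2
= 20^2 - 17*6^2
= 400 - 612
= -212

-212


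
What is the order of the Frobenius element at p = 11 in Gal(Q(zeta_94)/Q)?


The Frobenius at p in Gal(Q(zeta_n)/Q) = (Z/nZ)* is the class of p, so its order is ord_94(11), the smallest k >= 1 with 11^k = 1 mod 94.
n = 94 = 2 * 47, phi(94) = 46; the order divides phi(n).
Divisors of 46: 1, 2, 23, 46
Repeated squaring mod 94: 11^1 = 11, 11^2 = 27, 11^4 = 71, 11^8 = 59, 11^16 = 3, 11^32 = 9
Test divisors in increasing order:
  k=1: 11^1 = 11 mod 94
  k=2: 11^2 = 27 mod 94
  k=23: 11^23 = 3 * 71 * 27 * 11 = 93 mod 94
  k=46: 11^46 = 9 * 59 * 71 * 27 = 1 mod 94  <- first divisor giving 1
Order = 46

46


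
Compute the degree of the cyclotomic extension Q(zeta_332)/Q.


The degree equals Euler's totient phi(332).
332 = 2^2 * 83
phi(332) = 164

164


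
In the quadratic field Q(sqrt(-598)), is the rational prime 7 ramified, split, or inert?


K = Q(sqrt(-598)). Since d mod 4 = 2, disc(K) = -2392.
Check p | disc: -2392 mod 7 = 2.
p does not divide disc. Compute Legendre symbol (d/p):
4^((7-1)/2) mod 7 = 1
(d/p) = 1, so p splits: (p) = P*P' with e=1, f=1, g=2.
Therefore p is split.

split


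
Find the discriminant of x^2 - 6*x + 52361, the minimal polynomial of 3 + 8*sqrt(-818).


The element 3 + 8*sqrt(-818) has minimal polynomial:
x^2 - 6*x + 52361
Discriminant = (-6)^2 - 4*(52361)
= 36 - 209444
= -209408

-209408


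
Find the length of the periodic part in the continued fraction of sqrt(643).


Run the CF algorithm for sqrt(643).
a_0 = floor(sqrt(643)) = 25; set m_0=0, q_0=1.
Recurrence: m' = q*a - m,  q' = (d - m'^2)/q,  a' = floor((a_0 + m')/q').
  step 1: m=25, q=18, a=2
  step 2: m=11, q=29, a=1
  step 3: m=18, q=11, a=3
  step 4: m=15, q=38, a=1
  step 5: m=23, q=3, a=16
  step 6: m=25, q=6, a=8
  step 7: m=23, q=19, a=2
  step 8: m=15, q=22, a=1
  step 9: m=7, q=27, a=1
  step 10: m=20, q=9, a=5
  step 11: m=25, q=2, a=25
  step 12: m=25, q=9, a=5
  step 13: m=20, q=27, a=1
  step 14: m=7, q=22, a=1
  step 15: m=15, q=19, a=2
  step 16: m=23, q=6, a=8
  step 17: m=25, q=3, a=16
  step 18: m=23, q=38, a=1
  step 19: m=15, q=11, a=3
  step 20: m=18, q=29, a=1
  step 21: m=11, q=18, a=2
  step 22: m=25, q=1, a=50
a_22 = 2*a_0 = 50, so the period closes here.
sqrt(643) = [25; 2, 1, 3, 1, 16, 8, 2, 1, 1, 5, 25, 5, 1, 1, 2, 8, 16, 1, 3, 1, 2, 50]
Period length = 22

22


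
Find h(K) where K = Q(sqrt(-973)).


K = Q(sqrt(-973)). d mod 4 = 3, so D = disc(K) = 4d = -3892
h(K) equals the number of primitive reduced positive-definite forms (a, b, c) = a*x^2 + b*x*y + c*y^2 with b^2 - 4ac = D,
where reduced means |b| <= a <= c, with b >= 0 whenever |b| = a or a = c, and primitive means gcd(a, b, c) = 1.
Reduced forces 3a^2 <= |D| = 3892, so 1 <= a <= 36; b must have the parity of D, and c = (b^2 - D)/(4a) must be an integer >= a.
Enumerate a = 1..36, b in [-a, a]:
  a=1: (1, 0, 973)  [1]
  a=2: (2, 2, 487)  [1]
  a=3..6: none
  a=7: (7, 0, 139)  [1]
  a=8..13: none
  a=14: (14, 14, 73)  [1]
  a=15..16: none
  a=17: (17, -16, 61), (17, 16, 61)  [2]
  a=18..22: none
  a=23: (23, -8, 43), (23, 8, 43)  [2]
  a=24..28: none
  a=29: (29, -20, 37), (29, 20, 37)  [2]
  a=30: none
  a=31: (31, -18, 34), (31, 18, 34)  [2]
  a=32..36: none
Total reduced forms: 1 + 1 + 1 + 1 + 2 + 2 + 2 + 2 = 12
h = 12

12


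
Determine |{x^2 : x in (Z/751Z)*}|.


For prime p, the number of non-zero quadratic residues is (p-1)/2.
= (751-1)/2
= 375

375


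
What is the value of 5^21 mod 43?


p = 43 is prime and the exponent is (p-1)/2 = 21, so by Euler's criterion 5^21 = (5/43) = +1 or -1 mod 43.
Compute by square-and-multiply:
  21 = 16 + 4 + 1 (binary 10101)
  Repeated squaring mod 43: 5^1 = 5, 5^2 = 25, 5^4 = 23, 5^8 = 13, 5^16 = 40
  5^21 = 5^16 * 5^4 * 5^1 = 40 * 23 * 5 mod 43
    40 * 23 = 920 = 17 mod 43
    17 * 5 = 85 = 42 mod 43
  5^21 = 42 mod 43
Result 42 = p - 1 = -1 mod 43: 5 is a quadratic non-residue mod 43. As a residue in [0, p-1] the value is 42.
5^21 mod 43 = 42

42


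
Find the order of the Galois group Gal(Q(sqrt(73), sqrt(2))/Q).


The 2 square roots of distinct primes are multiplicatively independent over Q,
so [K:Q] = 2^2 and Gal(K/Q) is isomorphic to (Z/2Z)^2.
|Gal| = 2^2 = 4

4


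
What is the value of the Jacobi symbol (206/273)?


Compute (206/273) via quadratic reciprocity:
  pull out 2: (2/273) = +1  (since 273 mod 8 = 1)
  reciprocity: (103/273) -> +(273/103)
  reduce: (67/103)
  reciprocity: (67/103) -> -(103/67)
  reduce: (36/67)
  pull out 2: (2/67) = -1  (since 67 mod 8 = 3)
  pull out 2: (2/67) = -1  (since 67 mod 8 = 3)
  reciprocity: (9/67) -> +(67/9)
  reduce: (4/9)
  pull out 2: (2/9) = +1  (since 9 mod 8 = 1)
  pull out 2: (2/9) = +1  (since 9 mod 8 = 1)
  (1/9) = 1
Product of signs = -1

-1


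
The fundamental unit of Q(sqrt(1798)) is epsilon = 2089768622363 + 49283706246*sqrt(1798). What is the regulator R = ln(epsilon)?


epsilon = 2089768622363 + 49283706246*sqrt(1798)
= 4.1795e+12
R = ln(4.1795e+12)
= 29.0612

29.0612


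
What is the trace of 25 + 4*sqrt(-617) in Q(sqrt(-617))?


Tr(a + b*sqrt(d)) = (a + b*sqrt(d)) + (a - b*sqrt(d)) = 2a
= 2 * (25)
= 50

50


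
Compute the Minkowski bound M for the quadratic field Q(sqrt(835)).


d = 835, d mod 4 = 3, so disc(K) = 4d = 3340; |disc(K)| = 3340
Real quadratic field, so n = 2, s = r2 = 0, r1 = 2
M = (n!/n^n) * (4/pi)^s * sqrt(|disc(K)|) = (2!/2^2) * (4/pi)^0 * sqrt(3340)
= 0.5 * 1.000000 * 57.792733
= 28.8964

28.8964


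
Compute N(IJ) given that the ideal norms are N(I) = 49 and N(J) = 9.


N(IJ) = N(I) * N(J)
= 49 * 9
= 441

441


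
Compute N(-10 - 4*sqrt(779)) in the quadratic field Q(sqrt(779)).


N(a + b*sqrt(d)) = a^2 - d*b^2
= (-10)^2 - (779)*(-4)^2
= 100 - 12464
= -12364

-12364


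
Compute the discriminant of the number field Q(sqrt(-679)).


For K = Q(sqrt(d)) with d squarefree: disc(K) = d if d = 1 mod 4, and disc(K) = 4d if d = 2 or 3 mod 4.
Here d = -679, and d mod 4 = 1.
d = 1 mod 4 (O_K = Z[(1+sqrt(d))/2]), so disc(K) = d = -679

-679


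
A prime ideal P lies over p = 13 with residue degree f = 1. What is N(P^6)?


N(P^a) = p^(a*f)
= 13^(6*1)
= 13^6
= 4826809

4826809


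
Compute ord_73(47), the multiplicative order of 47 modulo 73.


We want ord_73(47), the smallest k >= 1 with 47^k = 1 mod 73.
n = 73 = 73, phi(73) = 72; the order divides phi(n).
Divisors of 72: 1, 2, 3, 4, 6, 8, 9, 12, 18, 24, 36, 72
Repeated squaring mod 73: 47^1 = 47, 47^2 = 19, 47^4 = 69, 47^8 = 16, 47^16 = 37, 47^32 = 55, 47^64 = 32
Test divisors in increasing order:
  k=1: 47^1 = 47 mod 73
  k=2: 47^2 = 19 mod 73
  k=3: 47^3 = 19 * 47 = 17 mod 73
  k=4: 47^4 = 69 mod 73
  k=6: 47^6 = 69 * 19 = 70 mod 73
  k=8: 47^8 = 16 mod 73
  k=9: 47^9 = 16 * 47 = 22 mod 73
  k=12: 47^12 = 16 * 69 = 9 mod 73
  k=18: 47^18 = 37 * 19 = 46 mod 73
  k=24: 47^24 = 37 * 16 = 8 mod 73
  k=36: 47^36 = 55 * 69 = 72 mod 73
  k=72: 47^72 = 32 * 16 = 1 mod 73  <- first divisor giving 1
Order = 72

72


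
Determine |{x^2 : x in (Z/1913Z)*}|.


For prime p, the number of non-zero quadratic residues is (p-1)/2.
= (1913-1)/2
= 956

956


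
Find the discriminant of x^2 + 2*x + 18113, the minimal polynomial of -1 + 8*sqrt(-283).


The element -1 + 8*sqrt(-283) has minimal polynomial:
x^2 + 2*x + 18113
Discriminant = (2)^2 - 4*(18113)
= 4 - 72452
= -72448

-72448


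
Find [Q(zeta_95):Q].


The degree equals Euler's totient phi(95).
95 = 5 * 19
phi(95) = 72

72


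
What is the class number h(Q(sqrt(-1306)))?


K = Q(sqrt(-1306)). d mod 4 = 2, so D = disc(K) = 4d = -5224
h(K) equals the number of primitive reduced positive-definite forms (a, b, c) = a*x^2 + b*x*y + c*y^2 with b^2 - 4ac = D,
where reduced means |b| <= a <= c, with b >= 0 whenever |b| = a or a = c, and primitive means gcd(a, b, c) = 1.
Reduced forces 3a^2 <= |D| = 5224, so 1 <= a <= 41; b must have the parity of D, and c = (b^2 - D)/(4a) must be an integer >= a.
Enumerate a = 1..41, b in [-a, a]:
  a=1: (1, 0, 1306)  [1]
  a=2: (2, 0, 653)  [1]
  a=3..4: none
  a=5: (5, -4, 262), (5, 4, 262)  [2]
  a=6..9: none
  a=10: (10, -4, 131), (10, 4, 131)  [2]
  a=11: (11, -10, 121), (11, 10, 121)  [2]
  a=12..18: none
  a=19: (19, -18, 73), (19, 18, 73)  [2]
  a=20..21: none
  a=22: (22, -12, 61), (22, 12, 61)  [2]
  a=23..24: none
  a=25: (25, -24, 58), (25, 24, 58)  [2]
  a=26..28: none
  a=29: (29, -24, 50), (29, 24, 50)  [2]
  a=30..36: none
  a=37: (37, -20, 38), (37, 20, 38)  [2]
  a=38..41: none
Total reduced forms: 1 + 1 + 2 + 2 + 2 + 2 + 2 + 2 + 2 + 2 = 18
h = 18

18


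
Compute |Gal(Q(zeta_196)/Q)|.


|Gal(Q(zeta_196)/Q)| = phi(196)
= 84

84


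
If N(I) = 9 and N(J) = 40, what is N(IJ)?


N(IJ) = N(I) * N(J)
= 9 * 40
= 360

360


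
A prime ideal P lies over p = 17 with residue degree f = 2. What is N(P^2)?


N(P^a) = p^(a*f)
= 17^(2*2)
= 17^4
= 83521

83521


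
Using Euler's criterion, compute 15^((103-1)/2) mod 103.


p = 103 is prime and the exponent is (p-1)/2 = 51, so by Euler's criterion 15^51 = (15/103) = +1 or -1 mod 103.
Compute by square-and-multiply:
  51 = 32 + 16 + 2 + 1 (binary 110011)
  Repeated squaring mod 103: 15^1 = 15, 15^2 = 19, 15^4 = 52, 15^8 = 26, 15^16 = 58, 15^32 = 68
  15^51 = 15^32 * 15^16 * 15^2 * 15^1 = 68 * 58 * 19 * 15 mod 103
    68 * 58 = 3944 = 30 mod 103
    30 * 19 = 570 = 55 mod 103
    55 * 15 = 825 = 1 mod 103
  15^51 = 1 mod 103
Result 1: 15 is a quadratic residue mod 103.
15^51 mod 103 = 1

1


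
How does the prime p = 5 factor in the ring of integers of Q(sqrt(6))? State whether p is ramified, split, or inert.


K = Q(sqrt(6)). Since d mod 4 = 2, disc(K) = 24.
Check p | disc: 24 mod 5 = 4.
p does not divide disc. Compute Legendre symbol (d/p):
1^((5-1)/2) mod 5 = 1
(d/p) = 1, so p splits: (p) = P*P' with e=1, f=1, g=2.
Therefore p is split.

split


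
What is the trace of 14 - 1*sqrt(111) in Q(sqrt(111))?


Tr(a + b*sqrt(d)) = (a + b*sqrt(d)) + (a - b*sqrt(d)) = 2a
= 2 * (14)
= 28

28


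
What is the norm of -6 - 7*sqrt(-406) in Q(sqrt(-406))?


N(a + b*sqrt(d)) = a^2 - d*b^2
= (-6)^2 - (-406)*(-7)^2
= 36 + 19894
= 19930

19930


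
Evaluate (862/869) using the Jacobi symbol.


Compute (862/869) via quadratic reciprocity:
  pull out 2: (2/869) = -1  (since 869 mod 8 = 5)
  reciprocity: (431/869) -> +(869/431)
  reduce: (7/431)
  reciprocity: (7/431) -> -(431/7)
  reduce: (4/7)
  pull out 2: (2/7) = +1  (since 7 mod 8 = 7)
  pull out 2: (2/7) = +1  (since 7 mod 8 = 7)
  (1/7) = 1
Product of signs = 1

1


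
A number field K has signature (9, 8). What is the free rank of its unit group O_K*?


By Dirichlet's unit theorem:
rank = r1 + r2 - 1
= 9 + 8 - 1
= 16

16


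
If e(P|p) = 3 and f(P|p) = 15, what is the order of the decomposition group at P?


|D_P| = e * f
= 3 * 15
= 45

45


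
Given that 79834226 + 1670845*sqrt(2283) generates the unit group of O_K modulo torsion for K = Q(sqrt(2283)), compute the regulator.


epsilon = 79834226 + 1670845*sqrt(2283)
= 1.5967e+08
R = ln(1.5967e+08)
= 18.8886

18.8886


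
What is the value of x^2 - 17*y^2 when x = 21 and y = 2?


x^2 - d*y^2
= 21^2 - 17*2^2
= 441 - 68
= 373

373


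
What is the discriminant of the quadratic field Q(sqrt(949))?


For K = Q(sqrt(d)) with d squarefree: disc(K) = d if d = 1 mod 4, and disc(K) = 4d if d = 2 or 3 mod 4.
Here d = 949, and d mod 4 = 1.
d = 1 mod 4 (O_K = Z[(1+sqrt(d))/2]), so disc(K) = d = 949

949


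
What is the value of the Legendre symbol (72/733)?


p = 733 is prime, so compute (72/733) with the reciprocity algorithm (Jacobi-symbol steps: pull out 2s via (2/n), flip via reciprocity, reduce):
  pull out 2: (2/733) = -1  (since 733 mod 8 = 5)
  pull out 2: (2/733) = -1  (since 733 mod 8 = 5)
  pull out 2: (2/733) = -1  (since 733 mod 8 = 5)
  reciprocity: (9/733) -> +(733/9)
  reduce: (4/9)
  pull out 2: (2/9) = +1  (since 9 mod 8 = 1)
  pull out 2: (2/9) = +1  (since 9 mod 8 = 1)
  (1/9) = 1
Product of signs = -1
(72/733) = -1

-1


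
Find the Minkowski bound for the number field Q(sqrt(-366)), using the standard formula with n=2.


d = -366, d mod 4 = 2, so disc(K) = 4d = -1464; |disc(K)| = 1464
Imaginary quadratic field, so n = 2, s = r2 = 1, r1 = 0
M = (n!/n^n) * (4/pi)^s * sqrt(|disc(K)|) = (2!/2^2) * (4/pi)^1 * sqrt(1464)
= 0.5 * 1.273240 * 38.262253
= 24.3585

24.3585


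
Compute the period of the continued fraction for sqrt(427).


Run the CF algorithm for sqrt(427).
a_0 = floor(sqrt(427)) = 20; set m_0=0, q_0=1.
Recurrence: m' = q*a - m,  q' = (d - m'^2)/q,  a' = floor((a_0 + m')/q').
  step 1: m=20, q=27, a=1
  step 2: m=7, q=14, a=1
  step 3: m=7, q=27, a=1
  step 4: m=20, q=1, a=40
a_4 = 2*a_0 = 40, so the period closes here.
sqrt(427) = [20; 1, 1, 1, 40]
Period length = 4

4


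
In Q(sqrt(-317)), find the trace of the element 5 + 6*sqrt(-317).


Tr(a + b*sqrt(d)) = (a + b*sqrt(d)) + (a - b*sqrt(d)) = 2a
= 2 * (5)
= 10

10


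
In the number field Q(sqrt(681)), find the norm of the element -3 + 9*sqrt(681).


N(a + b*sqrt(d)) = a^2 - d*b^2
= (-3)^2 - (681)*(9)^2
= 9 - 55161
= -55152

-55152


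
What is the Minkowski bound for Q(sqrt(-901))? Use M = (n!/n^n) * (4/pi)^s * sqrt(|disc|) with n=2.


d = -901, d mod 4 = 3, so disc(K) = 4d = -3604; |disc(K)| = 3604
Imaginary quadratic field, so n = 2, s = r2 = 1, r1 = 0
M = (n!/n^n) * (4/pi)^s * sqrt(|disc(K)|) = (2!/2^2) * (4/pi)^1 * sqrt(3604)
= 0.5 * 1.273240 * 60.033324
= 38.2184

38.2184


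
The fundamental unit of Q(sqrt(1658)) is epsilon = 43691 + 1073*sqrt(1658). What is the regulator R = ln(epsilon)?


epsilon = 43691 + 1073*sqrt(1658)
= 87382.0000
R = ln(87382.0000)
= 11.3780

11.3780


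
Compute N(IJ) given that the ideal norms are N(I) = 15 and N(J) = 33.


N(IJ) = N(I) * N(J)
= 15 * 33
= 495

495


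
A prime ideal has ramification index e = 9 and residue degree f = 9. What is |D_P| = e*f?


|D_P| = e * f
= 9 * 9
= 81

81


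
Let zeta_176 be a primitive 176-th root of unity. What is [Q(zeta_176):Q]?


The degree equals Euler's totient phi(176).
176 = 2^4 * 11
phi(176) = 80

80


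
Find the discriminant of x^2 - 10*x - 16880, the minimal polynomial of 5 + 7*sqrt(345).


The element 5 + 7*sqrt(345) has minimal polynomial:
x^2 - 10*x - 16880
Discriminant = (-10)^2 - 4*(-16880)
= 100 + 67520
= 67620

67620


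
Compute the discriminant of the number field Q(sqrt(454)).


For K = Q(sqrt(d)) with d squarefree: disc(K) = d if d = 1 mod 4, and disc(K) = 4d if d = 2 or 3 mod 4.
Here d = 454, and d mod 4 = 2.
d = 2 mod 4, not 1 (O_K = Z[sqrt(d)]), so disc(K) = 4d = 4 * (454) = 1816

1816


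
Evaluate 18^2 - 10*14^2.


x^2 - d*y^2
= 18^2 - 10*14^2
= 324 - 1960
= -1636

-1636


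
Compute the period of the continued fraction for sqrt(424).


Run the CF algorithm for sqrt(424).
a_0 = floor(sqrt(424)) = 20; set m_0=0, q_0=1.
Recurrence: m' = q*a - m,  q' = (d - m'^2)/q,  a' = floor((a_0 + m')/q').
  step 1: m=20, q=24, a=1
  step 2: m=4, q=17, a=1
  step 3: m=13, q=15, a=2
  step 4: m=17, q=9, a=4
  step 5: m=19, q=7, a=5
  step 6: m=16, q=24, a=1
  step 7: m=8, q=15, a=1
  step 8: m=7, q=25, a=1
  step 9: m=18, q=4, a=9
  step 10: m=18, q=25, a=1
  step 11: m=7, q=15, a=1
  step 12: m=8, q=24, a=1
  step 13: m=16, q=7, a=5
  step 14: m=19, q=9, a=4
  step 15: m=17, q=15, a=2
  step 16: m=13, q=17, a=1
  step 17: m=4, q=24, a=1
  step 18: m=20, q=1, a=40
a_18 = 2*a_0 = 40, so the period closes here.
sqrt(424) = [20; 1, 1, 2, 4, 5, 1, 1, 1, 9, 1, 1, 1, 5, 4, 2, 1, 1, 40]
Period length = 18

18


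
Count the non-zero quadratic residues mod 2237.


For prime p, the number of non-zero quadratic residues is (p-1)/2.
= (2237-1)/2
= 1118

1118


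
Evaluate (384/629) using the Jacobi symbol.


Compute (384/629) via quadratic reciprocity:
  pull out 2: (2/629) = -1  (since 629 mod 8 = 5)
  pull out 2: (2/629) = -1  (since 629 mod 8 = 5)
  pull out 2: (2/629) = -1  (since 629 mod 8 = 5)
  pull out 2: (2/629) = -1  (since 629 mod 8 = 5)
  pull out 2: (2/629) = -1  (since 629 mod 8 = 5)
  pull out 2: (2/629) = -1  (since 629 mod 8 = 5)
  pull out 2: (2/629) = -1  (since 629 mod 8 = 5)
  reciprocity: (3/629) -> +(629/3)
  reduce: (2/3)
  pull out 2: (2/3) = -1  (since 3 mod 8 = 3)
  (1/3) = 1
Product of signs = 1

1


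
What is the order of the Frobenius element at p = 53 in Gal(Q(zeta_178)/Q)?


The Frobenius at p in Gal(Q(zeta_n)/Q) = (Z/nZ)* is the class of p, so its order is ord_178(53), the smallest k >= 1 with 53^k = 1 mod 178.
n = 178 = 2 * 89, phi(178) = 88; the order divides phi(n).
Divisors of 88: 1, 2, 4, 8, 11, 22, 44, 88
Repeated squaring mod 178: 53^1 = 53, 53^2 = 139, 53^4 = 97, 53^8 = 153, 53^16 = 91, 53^32 = 93, 53^64 = 105
Test divisors in increasing order:
  k=1: 53^1 = 53 mod 178
  k=2: 53^2 = 139 mod 178
  k=4: 53^4 = 97 mod 178
  k=8: 53^8 = 153 mod 178
  k=11: 53^11 = 153 * 139 * 53 = 55 mod 178
  k=22: 53^22 = 91 * 97 * 139 = 177 mod 178
  k=44: 53^44 = 93 * 153 * 97 = 1 mod 178  <- first divisor giving 1
Order = 44

44


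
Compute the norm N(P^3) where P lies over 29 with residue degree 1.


N(P^a) = p^(a*f)
= 29^(3*1)
= 29^3
= 24389

24389


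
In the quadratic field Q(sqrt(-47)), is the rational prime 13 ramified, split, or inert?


K = Q(sqrt(-47)). Since d mod 4 = 1, disc(K) = -47.
Check p | disc: -47 mod 13 = 5.
p does not divide disc. Compute Legendre symbol (d/p):
5^((13-1)/2) mod 13 = -1
(d/p) = -1, so p is inert: (p) stays prime with e=1, f=2, g=1.
Therefore p is inert.

inert


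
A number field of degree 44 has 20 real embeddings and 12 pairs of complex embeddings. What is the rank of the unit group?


By Dirichlet's unit theorem:
rank = r1 + r2 - 1
= 20 + 12 - 1
= 31

31


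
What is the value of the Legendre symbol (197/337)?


p = 337 is prime, so compute (197/337) with the reciprocity algorithm (Jacobi-symbol steps: pull out 2s via (2/n), flip via reciprocity, reduce):
  reciprocity: (197/337) -> +(337/197)
  reduce: (140/197)
  pull out 2: (2/197) = -1  (since 197 mod 8 = 5)
  pull out 2: (2/197) = -1  (since 197 mod 8 = 5)
  reciprocity: (35/197) -> +(197/35)
  reduce: (22/35)
  pull out 2: (2/35) = -1  (since 35 mod 8 = 3)
  reciprocity: (11/35) -> -(35/11)
  reduce: (2/11)
  pull out 2: (2/11) = -1  (since 11 mod 8 = 3)
  (1/11) = 1
Product of signs = -1
(197/337) = -1

-1


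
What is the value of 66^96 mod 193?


p = 193 is prime and the exponent is (p-1)/2 = 96, so by Euler's criterion 66^96 = (66/193) = +1 or -1 mod 193.
Compute by square-and-multiply:
  96 = 64 + 32 (binary 1100000)
  Repeated squaring mod 193: 66^1 = 66, 66^2 = 110, 66^4 = 134, 66^8 = 7, 66^16 = 49, 66^32 = 85, 66^64 = 84
  66^96 = 66^64 * 66^32 = 84 * 85 mod 193
    84 * 85 = 7140 = 192 mod 193
  66^96 = 192 mod 193
Result 192 = p - 1 = -1 mod 193: 66 is a quadratic non-residue mod 193. As a residue in [0, p-1] the value is 192.
66^96 mod 193 = 192

192


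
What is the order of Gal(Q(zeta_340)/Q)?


|Gal(Q(zeta_340)/Q)| = phi(340)
= 128

128


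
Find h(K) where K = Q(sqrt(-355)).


K = Q(sqrt(-355)). d mod 4 = 1, so D = disc(K) = d = -355
h(K) equals the number of primitive reduced positive-definite forms (a, b, c) = a*x^2 + b*x*y + c*y^2 with b^2 - 4ac = D,
where reduced means |b| <= a <= c, with b >= 0 whenever |b| = a or a = c, and primitive means gcd(a, b, c) = 1.
Reduced forces 3a^2 <= |D| = 355, so 1 <= a <= 10; b must have the parity of D, and c = (b^2 - D)/(4a) must be an integer >= a.
Enumerate a = 1..10, b in [-a, a]:
  a=1: (1, 1, 89)  [1]
  a=2..4: none
  a=5: (5, 5, 19)  [1]
  a=6: none
  a=7: (7, -3, 13), (7, 3, 13)  [2]
  a=8..10: none
Total reduced forms: 1 + 1 + 2 = 4
h = 4

4


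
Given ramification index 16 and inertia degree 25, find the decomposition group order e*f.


|D_P| = e * f
= 16 * 25
= 400

400


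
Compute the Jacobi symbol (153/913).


Compute (153/913) via quadratic reciprocity:
  reciprocity: (153/913) -> +(913/153)
  reduce: (148/153)
  pull out 2: (2/153) = +1  (since 153 mod 8 = 1)
  pull out 2: (2/153) = +1  (since 153 mod 8 = 1)
  reciprocity: (37/153) -> +(153/37)
  reduce: (5/37)
  reciprocity: (5/37) -> +(37/5)
  reduce: (2/5)
  pull out 2: (2/5) = -1  (since 5 mod 8 = 5)
  (1/5) = 1
Product of signs = -1

-1


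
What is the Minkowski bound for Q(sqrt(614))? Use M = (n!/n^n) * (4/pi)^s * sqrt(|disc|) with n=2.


d = 614, d mod 4 = 2, so disc(K) = 4d = 2456; |disc(K)| = 2456
Real quadratic field, so n = 2, s = r2 = 0, r1 = 2
M = (n!/n^n) * (4/pi)^s * sqrt(|disc(K)|) = (2!/2^2) * (4/pi)^0 * sqrt(2456)
= 0.5 * 1.000000 * 49.558047
= 24.7790

24.7790


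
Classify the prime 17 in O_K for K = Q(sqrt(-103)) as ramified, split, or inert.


K = Q(sqrt(-103)). Since d mod 4 = 1, disc(K) = -103.
Check p | disc: -103 mod 17 = 16.
p does not divide disc. Compute Legendre symbol (d/p):
16^((17-1)/2) mod 17 = 1
(d/p) = 1, so p splits: (p) = P*P' with e=1, f=1, g=2.
Therefore p is split.

split


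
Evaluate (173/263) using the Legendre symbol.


p = 263 is prime, so compute (173/263) with the reciprocity algorithm (Jacobi-symbol steps: pull out 2s via (2/n), flip via reciprocity, reduce):
  reciprocity: (173/263) -> +(263/173)
  reduce: (90/173)
  pull out 2: (2/173) = -1  (since 173 mod 8 = 5)
  reciprocity: (45/173) -> +(173/45)
  reduce: (38/45)
  pull out 2: (2/45) = -1  (since 45 mod 8 = 5)
  reciprocity: (19/45) -> +(45/19)
  reduce: (7/19)
  reciprocity: (7/19) -> -(19/7)
  reduce: (5/7)
  reciprocity: (5/7) -> +(7/5)
  reduce: (2/5)
  pull out 2: (2/5) = -1  (since 5 mod 8 = 5)
  (1/5) = 1
Product of signs = 1
(173/263) = 1

1


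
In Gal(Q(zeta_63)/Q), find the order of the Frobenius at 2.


The Frobenius at p in Gal(Q(zeta_n)/Q) = (Z/nZ)* is the class of p, so its order is ord_63(2), the smallest k >= 1 with 2^k = 1 mod 63.
n = 63 = 3^2 * 7, phi(63) = 36; the order divides phi(n).
Divisors of 36: 1, 2, 3, 4, 6, 9, 12, 18, 36
Repeated squaring mod 63: 2^1 = 2, 2^2 = 4, 2^4 = 16, 2^8 = 4, 2^16 = 16, 2^32 = 4
Test divisors in increasing order:
  k=1: 2^1 = 2 mod 63
  k=2: 2^2 = 4 mod 63
  k=3: 2^3 = 4 * 2 = 8 mod 63
  k=4: 2^4 = 16 mod 63
  k=6: 2^6 = 16 * 4 = 1 mod 63  <- first divisor giving 1
Order = 6

6


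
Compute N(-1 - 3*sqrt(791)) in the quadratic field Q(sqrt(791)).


N(a + b*sqrt(d)) = a^2 - d*b^2
= (-1)^2 - (791)*(-3)^2
= 1 - 7119
= -7118

-7118
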